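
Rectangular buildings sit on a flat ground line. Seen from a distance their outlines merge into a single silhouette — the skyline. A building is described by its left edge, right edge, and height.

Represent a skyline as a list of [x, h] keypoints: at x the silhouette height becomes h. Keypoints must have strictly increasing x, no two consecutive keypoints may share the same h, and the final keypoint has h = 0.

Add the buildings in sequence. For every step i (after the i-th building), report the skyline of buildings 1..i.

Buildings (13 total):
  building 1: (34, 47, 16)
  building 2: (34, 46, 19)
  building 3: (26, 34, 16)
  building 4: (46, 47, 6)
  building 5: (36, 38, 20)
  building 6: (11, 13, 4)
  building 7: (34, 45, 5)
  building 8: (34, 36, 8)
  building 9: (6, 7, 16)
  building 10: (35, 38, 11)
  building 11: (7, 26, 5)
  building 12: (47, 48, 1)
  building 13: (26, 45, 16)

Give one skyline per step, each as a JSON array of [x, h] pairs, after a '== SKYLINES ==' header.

== SKYLINES ==
[[34,16],[47,0]]
[[34,19],[46,16],[47,0]]
[[26,16],[34,19],[46,16],[47,0]]
[[26,16],[34,19],[46,16],[47,0]]
[[26,16],[34,19],[36,20],[38,19],[46,16],[47,0]]
[[11,4],[13,0],[26,16],[34,19],[36,20],[38,19],[46,16],[47,0]]
[[11,4],[13,0],[26,16],[34,19],[36,20],[38,19],[46,16],[47,0]]
[[11,4],[13,0],[26,16],[34,19],[36,20],[38,19],[46,16],[47,0]]
[[6,16],[7,0],[11,4],[13,0],[26,16],[34,19],[36,20],[38,19],[46,16],[47,0]]
[[6,16],[7,0],[11,4],[13,0],[26,16],[34,19],[36,20],[38,19],[46,16],[47,0]]
[[6,16],[7,5],[26,16],[34,19],[36,20],[38,19],[46,16],[47,0]]
[[6,16],[7,5],[26,16],[34,19],[36,20],[38,19],[46,16],[47,1],[48,0]]
[[6,16],[7,5],[26,16],[34,19],[36,20],[38,19],[46,16],[47,1],[48,0]]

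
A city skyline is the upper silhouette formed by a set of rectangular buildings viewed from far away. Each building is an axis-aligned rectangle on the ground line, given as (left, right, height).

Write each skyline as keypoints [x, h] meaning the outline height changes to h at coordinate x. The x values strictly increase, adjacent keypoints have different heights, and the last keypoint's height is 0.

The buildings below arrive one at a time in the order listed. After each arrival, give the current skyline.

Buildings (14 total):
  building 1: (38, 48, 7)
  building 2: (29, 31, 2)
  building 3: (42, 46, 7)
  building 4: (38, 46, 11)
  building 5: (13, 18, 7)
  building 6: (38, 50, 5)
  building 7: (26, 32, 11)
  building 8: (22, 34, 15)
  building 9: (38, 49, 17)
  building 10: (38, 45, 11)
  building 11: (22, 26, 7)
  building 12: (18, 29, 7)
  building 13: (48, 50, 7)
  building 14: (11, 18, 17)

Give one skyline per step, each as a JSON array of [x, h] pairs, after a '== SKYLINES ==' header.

== SKYLINES ==
[[38,7],[48,0]]
[[29,2],[31,0],[38,7],[48,0]]
[[29,2],[31,0],[38,7],[48,0]]
[[29,2],[31,0],[38,11],[46,7],[48,0]]
[[13,7],[18,0],[29,2],[31,0],[38,11],[46,7],[48,0]]
[[13,7],[18,0],[29,2],[31,0],[38,11],[46,7],[48,5],[50,0]]
[[13,7],[18,0],[26,11],[32,0],[38,11],[46,7],[48,5],[50,0]]
[[13,7],[18,0],[22,15],[34,0],[38,11],[46,7],[48,5],[50,0]]
[[13,7],[18,0],[22,15],[34,0],[38,17],[49,5],[50,0]]
[[13,7],[18,0],[22,15],[34,0],[38,17],[49,5],[50,0]]
[[13,7],[18,0],[22,15],[34,0],[38,17],[49,5],[50,0]]
[[13,7],[22,15],[34,0],[38,17],[49,5],[50,0]]
[[13,7],[22,15],[34,0],[38,17],[49,7],[50,0]]
[[11,17],[18,7],[22,15],[34,0],[38,17],[49,7],[50,0]]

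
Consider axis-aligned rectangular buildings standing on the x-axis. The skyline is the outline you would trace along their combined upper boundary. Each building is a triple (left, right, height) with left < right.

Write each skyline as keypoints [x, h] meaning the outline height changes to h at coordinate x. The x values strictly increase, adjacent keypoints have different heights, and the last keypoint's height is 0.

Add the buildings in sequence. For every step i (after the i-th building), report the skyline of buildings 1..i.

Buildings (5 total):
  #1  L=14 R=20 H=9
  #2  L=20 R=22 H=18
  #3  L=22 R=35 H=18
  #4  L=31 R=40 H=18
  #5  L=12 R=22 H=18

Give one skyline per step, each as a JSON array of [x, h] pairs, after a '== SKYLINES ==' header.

== SKYLINES ==
[[14,9],[20,0]]
[[14,9],[20,18],[22,0]]
[[14,9],[20,18],[35,0]]
[[14,9],[20,18],[40,0]]
[[12,18],[40,0]]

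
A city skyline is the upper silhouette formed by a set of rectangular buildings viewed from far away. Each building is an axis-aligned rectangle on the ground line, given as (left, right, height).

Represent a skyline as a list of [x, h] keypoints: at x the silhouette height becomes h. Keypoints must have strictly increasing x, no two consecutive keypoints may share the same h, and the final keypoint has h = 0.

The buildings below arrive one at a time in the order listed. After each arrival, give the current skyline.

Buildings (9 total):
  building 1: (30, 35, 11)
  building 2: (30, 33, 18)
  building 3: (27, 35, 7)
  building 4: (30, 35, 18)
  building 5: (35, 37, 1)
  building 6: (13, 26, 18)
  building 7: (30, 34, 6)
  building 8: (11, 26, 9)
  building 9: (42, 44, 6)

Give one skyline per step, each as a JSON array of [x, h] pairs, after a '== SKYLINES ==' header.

== SKYLINES ==
[[30,11],[35,0]]
[[30,18],[33,11],[35,0]]
[[27,7],[30,18],[33,11],[35,0]]
[[27,7],[30,18],[35,0]]
[[27,7],[30,18],[35,1],[37,0]]
[[13,18],[26,0],[27,7],[30,18],[35,1],[37,0]]
[[13,18],[26,0],[27,7],[30,18],[35,1],[37,0]]
[[11,9],[13,18],[26,0],[27,7],[30,18],[35,1],[37,0]]
[[11,9],[13,18],[26,0],[27,7],[30,18],[35,1],[37,0],[42,6],[44,0]]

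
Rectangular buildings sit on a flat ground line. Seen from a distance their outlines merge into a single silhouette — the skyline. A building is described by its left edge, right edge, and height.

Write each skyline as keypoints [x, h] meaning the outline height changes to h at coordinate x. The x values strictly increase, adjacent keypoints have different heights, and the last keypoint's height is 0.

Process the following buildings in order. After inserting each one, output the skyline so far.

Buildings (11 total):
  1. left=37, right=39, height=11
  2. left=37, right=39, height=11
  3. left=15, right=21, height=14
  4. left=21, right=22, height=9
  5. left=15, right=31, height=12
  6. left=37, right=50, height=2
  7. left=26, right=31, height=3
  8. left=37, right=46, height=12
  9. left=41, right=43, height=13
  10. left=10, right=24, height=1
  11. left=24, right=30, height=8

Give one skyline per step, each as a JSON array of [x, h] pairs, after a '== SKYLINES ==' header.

== SKYLINES ==
[[37,11],[39,0]]
[[37,11],[39,0]]
[[15,14],[21,0],[37,11],[39,0]]
[[15,14],[21,9],[22,0],[37,11],[39,0]]
[[15,14],[21,12],[31,0],[37,11],[39,0]]
[[15,14],[21,12],[31,0],[37,11],[39,2],[50,0]]
[[15,14],[21,12],[31,0],[37,11],[39,2],[50,0]]
[[15,14],[21,12],[31,0],[37,12],[46,2],[50,0]]
[[15,14],[21,12],[31,0],[37,12],[41,13],[43,12],[46,2],[50,0]]
[[10,1],[15,14],[21,12],[31,0],[37,12],[41,13],[43,12],[46,2],[50,0]]
[[10,1],[15,14],[21,12],[31,0],[37,12],[41,13],[43,12],[46,2],[50,0]]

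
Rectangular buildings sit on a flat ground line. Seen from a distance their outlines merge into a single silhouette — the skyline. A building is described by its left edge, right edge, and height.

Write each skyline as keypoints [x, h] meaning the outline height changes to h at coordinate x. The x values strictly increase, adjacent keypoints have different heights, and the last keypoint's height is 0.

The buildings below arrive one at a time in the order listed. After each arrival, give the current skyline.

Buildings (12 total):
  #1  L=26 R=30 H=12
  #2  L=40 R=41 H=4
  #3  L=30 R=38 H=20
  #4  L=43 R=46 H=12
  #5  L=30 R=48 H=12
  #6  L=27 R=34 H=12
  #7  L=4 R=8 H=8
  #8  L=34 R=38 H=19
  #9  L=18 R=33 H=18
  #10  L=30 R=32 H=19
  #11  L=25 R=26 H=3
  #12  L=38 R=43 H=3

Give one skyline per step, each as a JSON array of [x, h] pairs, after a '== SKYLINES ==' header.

== SKYLINES ==
[[26,12],[30,0]]
[[26,12],[30,0],[40,4],[41,0]]
[[26,12],[30,20],[38,0],[40,4],[41,0]]
[[26,12],[30,20],[38,0],[40,4],[41,0],[43,12],[46,0]]
[[26,12],[30,20],[38,12],[48,0]]
[[26,12],[30,20],[38,12],[48,0]]
[[4,8],[8,0],[26,12],[30,20],[38,12],[48,0]]
[[4,8],[8,0],[26,12],[30,20],[38,12],[48,0]]
[[4,8],[8,0],[18,18],[30,20],[38,12],[48,0]]
[[4,8],[8,0],[18,18],[30,20],[38,12],[48,0]]
[[4,8],[8,0],[18,18],[30,20],[38,12],[48,0]]
[[4,8],[8,0],[18,18],[30,20],[38,12],[48,0]]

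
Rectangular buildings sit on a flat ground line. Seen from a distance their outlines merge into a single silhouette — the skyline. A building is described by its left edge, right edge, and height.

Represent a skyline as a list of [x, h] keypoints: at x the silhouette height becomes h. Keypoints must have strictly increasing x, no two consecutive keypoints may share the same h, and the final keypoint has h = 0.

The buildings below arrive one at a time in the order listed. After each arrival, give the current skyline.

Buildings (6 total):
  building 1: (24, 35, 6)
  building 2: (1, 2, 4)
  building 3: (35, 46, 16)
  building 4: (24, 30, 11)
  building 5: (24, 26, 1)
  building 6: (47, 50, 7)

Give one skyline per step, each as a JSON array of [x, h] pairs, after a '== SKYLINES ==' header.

== SKYLINES ==
[[24,6],[35,0]]
[[1,4],[2,0],[24,6],[35,0]]
[[1,4],[2,0],[24,6],[35,16],[46,0]]
[[1,4],[2,0],[24,11],[30,6],[35,16],[46,0]]
[[1,4],[2,0],[24,11],[30,6],[35,16],[46,0]]
[[1,4],[2,0],[24,11],[30,6],[35,16],[46,0],[47,7],[50,0]]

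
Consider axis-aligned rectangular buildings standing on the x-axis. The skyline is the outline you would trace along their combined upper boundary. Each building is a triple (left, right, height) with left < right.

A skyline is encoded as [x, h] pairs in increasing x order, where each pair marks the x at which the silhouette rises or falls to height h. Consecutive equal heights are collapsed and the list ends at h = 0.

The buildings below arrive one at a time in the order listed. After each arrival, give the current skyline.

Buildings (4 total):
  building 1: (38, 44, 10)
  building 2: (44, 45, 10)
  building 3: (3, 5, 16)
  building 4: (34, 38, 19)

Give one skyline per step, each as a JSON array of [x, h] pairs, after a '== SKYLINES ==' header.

== SKYLINES ==
[[38,10],[44,0]]
[[38,10],[45,0]]
[[3,16],[5,0],[38,10],[45,0]]
[[3,16],[5,0],[34,19],[38,10],[45,0]]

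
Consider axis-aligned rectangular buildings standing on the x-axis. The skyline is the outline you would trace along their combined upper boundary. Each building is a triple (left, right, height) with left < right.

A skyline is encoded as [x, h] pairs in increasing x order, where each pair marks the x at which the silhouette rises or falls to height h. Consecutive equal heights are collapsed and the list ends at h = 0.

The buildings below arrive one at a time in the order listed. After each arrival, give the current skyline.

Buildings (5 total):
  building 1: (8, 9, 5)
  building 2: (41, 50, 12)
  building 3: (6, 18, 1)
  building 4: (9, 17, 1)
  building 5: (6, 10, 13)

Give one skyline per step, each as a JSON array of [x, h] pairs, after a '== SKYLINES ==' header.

== SKYLINES ==
[[8,5],[9,0]]
[[8,5],[9,0],[41,12],[50,0]]
[[6,1],[8,5],[9,1],[18,0],[41,12],[50,0]]
[[6,1],[8,5],[9,1],[18,0],[41,12],[50,0]]
[[6,13],[10,1],[18,0],[41,12],[50,0]]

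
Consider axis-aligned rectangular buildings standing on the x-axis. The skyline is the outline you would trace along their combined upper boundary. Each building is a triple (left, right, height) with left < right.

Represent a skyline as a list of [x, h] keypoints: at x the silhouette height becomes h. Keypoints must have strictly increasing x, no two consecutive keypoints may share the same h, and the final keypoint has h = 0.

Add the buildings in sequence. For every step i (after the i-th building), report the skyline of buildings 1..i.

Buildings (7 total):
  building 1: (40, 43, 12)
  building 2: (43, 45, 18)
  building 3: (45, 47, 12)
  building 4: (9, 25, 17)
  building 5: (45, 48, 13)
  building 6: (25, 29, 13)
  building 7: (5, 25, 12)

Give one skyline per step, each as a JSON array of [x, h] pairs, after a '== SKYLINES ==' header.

== SKYLINES ==
[[40,12],[43,0]]
[[40,12],[43,18],[45,0]]
[[40,12],[43,18],[45,12],[47,0]]
[[9,17],[25,0],[40,12],[43,18],[45,12],[47,0]]
[[9,17],[25,0],[40,12],[43,18],[45,13],[48,0]]
[[9,17],[25,13],[29,0],[40,12],[43,18],[45,13],[48,0]]
[[5,12],[9,17],[25,13],[29,0],[40,12],[43,18],[45,13],[48,0]]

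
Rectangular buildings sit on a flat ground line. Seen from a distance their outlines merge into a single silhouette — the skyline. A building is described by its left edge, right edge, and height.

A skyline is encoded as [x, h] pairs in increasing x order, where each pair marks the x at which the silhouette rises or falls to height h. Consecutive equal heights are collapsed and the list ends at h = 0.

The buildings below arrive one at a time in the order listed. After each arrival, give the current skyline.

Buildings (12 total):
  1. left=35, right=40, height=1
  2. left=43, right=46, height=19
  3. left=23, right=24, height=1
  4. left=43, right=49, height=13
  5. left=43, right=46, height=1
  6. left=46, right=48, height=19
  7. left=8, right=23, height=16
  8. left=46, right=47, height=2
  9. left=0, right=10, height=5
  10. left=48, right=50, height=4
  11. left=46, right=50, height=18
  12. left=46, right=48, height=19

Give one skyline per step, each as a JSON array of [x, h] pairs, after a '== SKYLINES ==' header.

== SKYLINES ==
[[35,1],[40,0]]
[[35,1],[40,0],[43,19],[46,0]]
[[23,1],[24,0],[35,1],[40,0],[43,19],[46,0]]
[[23,1],[24,0],[35,1],[40,0],[43,19],[46,13],[49,0]]
[[23,1],[24,0],[35,1],[40,0],[43,19],[46,13],[49,0]]
[[23,1],[24,0],[35,1],[40,0],[43,19],[48,13],[49,0]]
[[8,16],[23,1],[24,0],[35,1],[40,0],[43,19],[48,13],[49,0]]
[[8,16],[23,1],[24,0],[35,1],[40,0],[43,19],[48,13],[49,0]]
[[0,5],[8,16],[23,1],[24,0],[35,1],[40,0],[43,19],[48,13],[49,0]]
[[0,5],[8,16],[23,1],[24,0],[35,1],[40,0],[43,19],[48,13],[49,4],[50,0]]
[[0,5],[8,16],[23,1],[24,0],[35,1],[40,0],[43,19],[48,18],[50,0]]
[[0,5],[8,16],[23,1],[24,0],[35,1],[40,0],[43,19],[48,18],[50,0]]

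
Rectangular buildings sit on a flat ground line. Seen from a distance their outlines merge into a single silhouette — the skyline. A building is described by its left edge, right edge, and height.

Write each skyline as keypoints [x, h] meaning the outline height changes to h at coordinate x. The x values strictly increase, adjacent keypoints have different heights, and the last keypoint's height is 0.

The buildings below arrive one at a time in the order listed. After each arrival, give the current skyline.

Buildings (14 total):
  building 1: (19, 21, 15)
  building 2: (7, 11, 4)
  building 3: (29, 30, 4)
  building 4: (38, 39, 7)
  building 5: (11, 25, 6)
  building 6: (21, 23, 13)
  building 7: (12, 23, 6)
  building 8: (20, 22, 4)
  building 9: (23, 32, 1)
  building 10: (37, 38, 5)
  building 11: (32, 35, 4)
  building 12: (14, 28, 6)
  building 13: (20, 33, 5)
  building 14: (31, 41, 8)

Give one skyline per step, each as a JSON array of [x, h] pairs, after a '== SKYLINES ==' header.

== SKYLINES ==
[[19,15],[21,0]]
[[7,4],[11,0],[19,15],[21,0]]
[[7,4],[11,0],[19,15],[21,0],[29,4],[30,0]]
[[7,4],[11,0],[19,15],[21,0],[29,4],[30,0],[38,7],[39,0]]
[[7,4],[11,6],[19,15],[21,6],[25,0],[29,4],[30,0],[38,7],[39,0]]
[[7,4],[11,6],[19,15],[21,13],[23,6],[25,0],[29,4],[30,0],[38,7],[39,0]]
[[7,4],[11,6],[19,15],[21,13],[23,6],[25,0],[29,4],[30,0],[38,7],[39,0]]
[[7,4],[11,6],[19,15],[21,13],[23,6],[25,0],[29,4],[30,0],[38,7],[39,0]]
[[7,4],[11,6],[19,15],[21,13],[23,6],[25,1],[29,4],[30,1],[32,0],[38,7],[39,0]]
[[7,4],[11,6],[19,15],[21,13],[23,6],[25,1],[29,4],[30,1],[32,0],[37,5],[38,7],[39,0]]
[[7,4],[11,6],[19,15],[21,13],[23,6],[25,1],[29,4],[30,1],[32,4],[35,0],[37,5],[38,7],[39,0]]
[[7,4],[11,6],[19,15],[21,13],[23,6],[28,1],[29,4],[30,1],[32,4],[35,0],[37,5],[38,7],[39,0]]
[[7,4],[11,6],[19,15],[21,13],[23,6],[28,5],[33,4],[35,0],[37,5],[38,7],[39,0]]
[[7,4],[11,6],[19,15],[21,13],[23,6],[28,5],[31,8],[41,0]]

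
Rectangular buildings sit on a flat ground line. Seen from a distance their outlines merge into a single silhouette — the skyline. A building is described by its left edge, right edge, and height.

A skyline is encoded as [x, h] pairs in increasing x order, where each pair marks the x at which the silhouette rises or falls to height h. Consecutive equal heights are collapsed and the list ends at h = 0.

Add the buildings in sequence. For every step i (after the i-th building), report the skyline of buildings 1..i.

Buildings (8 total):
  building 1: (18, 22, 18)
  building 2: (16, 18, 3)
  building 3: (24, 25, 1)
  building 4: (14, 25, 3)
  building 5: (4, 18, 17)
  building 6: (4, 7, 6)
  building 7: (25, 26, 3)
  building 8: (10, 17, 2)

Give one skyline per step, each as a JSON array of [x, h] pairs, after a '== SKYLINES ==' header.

== SKYLINES ==
[[18,18],[22,0]]
[[16,3],[18,18],[22,0]]
[[16,3],[18,18],[22,0],[24,1],[25,0]]
[[14,3],[18,18],[22,3],[25,0]]
[[4,17],[18,18],[22,3],[25,0]]
[[4,17],[18,18],[22,3],[25,0]]
[[4,17],[18,18],[22,3],[26,0]]
[[4,17],[18,18],[22,3],[26,0]]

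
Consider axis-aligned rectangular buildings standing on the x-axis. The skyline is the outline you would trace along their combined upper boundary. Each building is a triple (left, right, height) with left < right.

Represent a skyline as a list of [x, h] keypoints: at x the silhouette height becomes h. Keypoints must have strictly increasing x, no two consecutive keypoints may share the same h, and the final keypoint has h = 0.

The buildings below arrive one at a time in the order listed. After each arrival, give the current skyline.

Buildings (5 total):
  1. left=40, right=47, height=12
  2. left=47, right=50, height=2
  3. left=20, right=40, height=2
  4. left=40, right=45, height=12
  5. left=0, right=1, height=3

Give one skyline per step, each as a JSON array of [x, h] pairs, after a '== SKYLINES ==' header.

== SKYLINES ==
[[40,12],[47,0]]
[[40,12],[47,2],[50,0]]
[[20,2],[40,12],[47,2],[50,0]]
[[20,2],[40,12],[47,2],[50,0]]
[[0,3],[1,0],[20,2],[40,12],[47,2],[50,0]]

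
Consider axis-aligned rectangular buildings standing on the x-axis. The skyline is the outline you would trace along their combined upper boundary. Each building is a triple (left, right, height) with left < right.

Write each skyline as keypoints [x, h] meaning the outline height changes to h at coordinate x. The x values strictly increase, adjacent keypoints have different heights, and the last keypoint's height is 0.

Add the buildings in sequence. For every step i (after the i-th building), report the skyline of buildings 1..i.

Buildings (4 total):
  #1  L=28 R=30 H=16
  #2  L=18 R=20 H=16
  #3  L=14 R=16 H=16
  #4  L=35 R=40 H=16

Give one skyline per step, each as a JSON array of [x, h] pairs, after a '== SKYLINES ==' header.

== SKYLINES ==
[[28,16],[30,0]]
[[18,16],[20,0],[28,16],[30,0]]
[[14,16],[16,0],[18,16],[20,0],[28,16],[30,0]]
[[14,16],[16,0],[18,16],[20,0],[28,16],[30,0],[35,16],[40,0]]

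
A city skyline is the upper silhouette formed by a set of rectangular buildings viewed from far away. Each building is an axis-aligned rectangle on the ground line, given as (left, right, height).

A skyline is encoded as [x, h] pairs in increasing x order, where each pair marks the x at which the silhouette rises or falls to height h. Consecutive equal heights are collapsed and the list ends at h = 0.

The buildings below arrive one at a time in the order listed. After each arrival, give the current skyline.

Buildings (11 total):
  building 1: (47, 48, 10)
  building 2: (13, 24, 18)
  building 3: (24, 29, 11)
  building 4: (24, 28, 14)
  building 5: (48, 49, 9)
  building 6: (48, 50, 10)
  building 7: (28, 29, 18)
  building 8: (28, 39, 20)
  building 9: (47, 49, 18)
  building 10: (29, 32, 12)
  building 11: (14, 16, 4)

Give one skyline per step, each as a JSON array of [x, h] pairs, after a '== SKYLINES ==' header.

== SKYLINES ==
[[47,10],[48,0]]
[[13,18],[24,0],[47,10],[48,0]]
[[13,18],[24,11],[29,0],[47,10],[48,0]]
[[13,18],[24,14],[28,11],[29,0],[47,10],[48,0]]
[[13,18],[24,14],[28,11],[29,0],[47,10],[48,9],[49,0]]
[[13,18],[24,14],[28,11],[29,0],[47,10],[50,0]]
[[13,18],[24,14],[28,18],[29,0],[47,10],[50,0]]
[[13,18],[24,14],[28,20],[39,0],[47,10],[50,0]]
[[13,18],[24,14],[28,20],[39,0],[47,18],[49,10],[50,0]]
[[13,18],[24,14],[28,20],[39,0],[47,18],[49,10],[50,0]]
[[13,18],[24,14],[28,20],[39,0],[47,18],[49,10],[50,0]]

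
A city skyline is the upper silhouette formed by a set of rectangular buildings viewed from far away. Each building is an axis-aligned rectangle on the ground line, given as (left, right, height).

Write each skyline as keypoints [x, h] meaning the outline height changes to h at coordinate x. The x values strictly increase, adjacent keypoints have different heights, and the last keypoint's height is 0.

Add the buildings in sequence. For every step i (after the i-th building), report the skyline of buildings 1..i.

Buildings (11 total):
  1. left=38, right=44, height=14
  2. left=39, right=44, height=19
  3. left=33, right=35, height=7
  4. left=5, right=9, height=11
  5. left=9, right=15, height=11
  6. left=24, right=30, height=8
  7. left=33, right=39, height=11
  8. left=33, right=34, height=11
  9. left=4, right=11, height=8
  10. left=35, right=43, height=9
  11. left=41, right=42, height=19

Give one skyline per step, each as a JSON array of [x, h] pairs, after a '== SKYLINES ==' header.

== SKYLINES ==
[[38,14],[44,0]]
[[38,14],[39,19],[44,0]]
[[33,7],[35,0],[38,14],[39,19],[44,0]]
[[5,11],[9,0],[33,7],[35,0],[38,14],[39,19],[44,0]]
[[5,11],[15,0],[33,7],[35,0],[38,14],[39,19],[44,0]]
[[5,11],[15,0],[24,8],[30,0],[33,7],[35,0],[38,14],[39,19],[44,0]]
[[5,11],[15,0],[24,8],[30,0],[33,11],[38,14],[39,19],[44,0]]
[[5,11],[15,0],[24,8],[30,0],[33,11],[38,14],[39,19],[44,0]]
[[4,8],[5,11],[15,0],[24,8],[30,0],[33,11],[38,14],[39,19],[44,0]]
[[4,8],[5,11],[15,0],[24,8],[30,0],[33,11],[38,14],[39,19],[44,0]]
[[4,8],[5,11],[15,0],[24,8],[30,0],[33,11],[38,14],[39,19],[44,0]]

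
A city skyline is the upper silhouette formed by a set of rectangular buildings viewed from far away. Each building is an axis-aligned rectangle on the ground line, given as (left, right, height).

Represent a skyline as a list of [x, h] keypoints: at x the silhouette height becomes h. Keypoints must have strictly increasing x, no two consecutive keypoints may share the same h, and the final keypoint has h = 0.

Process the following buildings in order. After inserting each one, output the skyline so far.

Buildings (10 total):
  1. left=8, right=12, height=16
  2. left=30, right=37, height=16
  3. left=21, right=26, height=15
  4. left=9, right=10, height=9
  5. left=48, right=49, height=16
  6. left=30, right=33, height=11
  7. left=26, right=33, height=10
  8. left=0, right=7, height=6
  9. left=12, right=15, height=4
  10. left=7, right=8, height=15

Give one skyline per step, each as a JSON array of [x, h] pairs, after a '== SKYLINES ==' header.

== SKYLINES ==
[[8,16],[12,0]]
[[8,16],[12,0],[30,16],[37,0]]
[[8,16],[12,0],[21,15],[26,0],[30,16],[37,0]]
[[8,16],[12,0],[21,15],[26,0],[30,16],[37,0]]
[[8,16],[12,0],[21,15],[26,0],[30,16],[37,0],[48,16],[49,0]]
[[8,16],[12,0],[21,15],[26,0],[30,16],[37,0],[48,16],[49,0]]
[[8,16],[12,0],[21,15],[26,10],[30,16],[37,0],[48,16],[49,0]]
[[0,6],[7,0],[8,16],[12,0],[21,15],[26,10],[30,16],[37,0],[48,16],[49,0]]
[[0,6],[7,0],[8,16],[12,4],[15,0],[21,15],[26,10],[30,16],[37,0],[48,16],[49,0]]
[[0,6],[7,15],[8,16],[12,4],[15,0],[21,15],[26,10],[30,16],[37,0],[48,16],[49,0]]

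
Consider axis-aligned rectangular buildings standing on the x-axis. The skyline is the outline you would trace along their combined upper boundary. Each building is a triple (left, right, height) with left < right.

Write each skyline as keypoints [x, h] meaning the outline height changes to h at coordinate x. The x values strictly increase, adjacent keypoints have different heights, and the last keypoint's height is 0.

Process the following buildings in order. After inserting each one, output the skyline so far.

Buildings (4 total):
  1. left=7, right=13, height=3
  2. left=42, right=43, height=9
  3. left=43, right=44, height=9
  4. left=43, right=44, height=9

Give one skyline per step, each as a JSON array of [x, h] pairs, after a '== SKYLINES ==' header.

== SKYLINES ==
[[7,3],[13,0]]
[[7,3],[13,0],[42,9],[43,0]]
[[7,3],[13,0],[42,9],[44,0]]
[[7,3],[13,0],[42,9],[44,0]]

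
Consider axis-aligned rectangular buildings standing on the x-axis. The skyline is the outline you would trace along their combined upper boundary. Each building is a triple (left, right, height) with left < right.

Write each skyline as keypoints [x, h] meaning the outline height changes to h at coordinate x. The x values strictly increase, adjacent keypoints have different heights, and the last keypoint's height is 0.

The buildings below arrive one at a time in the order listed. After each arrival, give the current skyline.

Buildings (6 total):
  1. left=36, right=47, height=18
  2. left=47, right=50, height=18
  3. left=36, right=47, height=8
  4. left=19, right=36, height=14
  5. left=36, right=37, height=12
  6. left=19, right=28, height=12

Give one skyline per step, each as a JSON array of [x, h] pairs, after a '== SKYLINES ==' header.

== SKYLINES ==
[[36,18],[47,0]]
[[36,18],[50,0]]
[[36,18],[50,0]]
[[19,14],[36,18],[50,0]]
[[19,14],[36,18],[50,0]]
[[19,14],[36,18],[50,0]]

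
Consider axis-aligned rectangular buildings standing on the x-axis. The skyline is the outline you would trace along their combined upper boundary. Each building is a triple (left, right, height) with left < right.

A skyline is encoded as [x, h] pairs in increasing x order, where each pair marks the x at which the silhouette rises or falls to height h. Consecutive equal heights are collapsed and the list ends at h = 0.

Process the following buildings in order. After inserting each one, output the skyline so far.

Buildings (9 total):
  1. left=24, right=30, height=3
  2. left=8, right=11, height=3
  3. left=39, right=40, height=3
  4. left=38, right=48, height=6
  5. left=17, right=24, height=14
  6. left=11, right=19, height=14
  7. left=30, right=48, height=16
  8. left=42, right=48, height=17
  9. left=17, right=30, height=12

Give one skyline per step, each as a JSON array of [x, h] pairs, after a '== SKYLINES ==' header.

== SKYLINES ==
[[24,3],[30,0]]
[[8,3],[11,0],[24,3],[30,0]]
[[8,3],[11,0],[24,3],[30,0],[39,3],[40,0]]
[[8,3],[11,0],[24,3],[30,0],[38,6],[48,0]]
[[8,3],[11,0],[17,14],[24,3],[30,0],[38,6],[48,0]]
[[8,3],[11,14],[24,3],[30,0],[38,6],[48,0]]
[[8,3],[11,14],[24,3],[30,16],[48,0]]
[[8,3],[11,14],[24,3],[30,16],[42,17],[48,0]]
[[8,3],[11,14],[24,12],[30,16],[42,17],[48,0]]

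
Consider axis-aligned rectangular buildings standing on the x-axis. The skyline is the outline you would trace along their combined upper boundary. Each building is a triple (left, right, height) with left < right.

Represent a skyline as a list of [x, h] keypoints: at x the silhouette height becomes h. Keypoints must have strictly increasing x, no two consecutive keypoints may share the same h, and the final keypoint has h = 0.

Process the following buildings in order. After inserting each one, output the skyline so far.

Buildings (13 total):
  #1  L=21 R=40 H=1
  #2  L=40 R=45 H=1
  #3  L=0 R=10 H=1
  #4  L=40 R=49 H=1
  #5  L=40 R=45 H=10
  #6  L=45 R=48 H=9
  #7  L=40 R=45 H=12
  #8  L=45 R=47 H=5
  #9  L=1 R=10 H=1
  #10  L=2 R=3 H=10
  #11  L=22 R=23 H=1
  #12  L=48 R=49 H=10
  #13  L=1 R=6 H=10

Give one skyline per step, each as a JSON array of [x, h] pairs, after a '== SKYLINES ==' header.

== SKYLINES ==
[[21,1],[40,0]]
[[21,1],[45,0]]
[[0,1],[10,0],[21,1],[45,0]]
[[0,1],[10,0],[21,1],[49,0]]
[[0,1],[10,0],[21,1],[40,10],[45,1],[49,0]]
[[0,1],[10,0],[21,1],[40,10],[45,9],[48,1],[49,0]]
[[0,1],[10,0],[21,1],[40,12],[45,9],[48,1],[49,0]]
[[0,1],[10,0],[21,1],[40,12],[45,9],[48,1],[49,0]]
[[0,1],[10,0],[21,1],[40,12],[45,9],[48,1],[49,0]]
[[0,1],[2,10],[3,1],[10,0],[21,1],[40,12],[45,9],[48,1],[49,0]]
[[0,1],[2,10],[3,1],[10,0],[21,1],[40,12],[45,9],[48,1],[49,0]]
[[0,1],[2,10],[3,1],[10,0],[21,1],[40,12],[45,9],[48,10],[49,0]]
[[0,1],[1,10],[6,1],[10,0],[21,1],[40,12],[45,9],[48,10],[49,0]]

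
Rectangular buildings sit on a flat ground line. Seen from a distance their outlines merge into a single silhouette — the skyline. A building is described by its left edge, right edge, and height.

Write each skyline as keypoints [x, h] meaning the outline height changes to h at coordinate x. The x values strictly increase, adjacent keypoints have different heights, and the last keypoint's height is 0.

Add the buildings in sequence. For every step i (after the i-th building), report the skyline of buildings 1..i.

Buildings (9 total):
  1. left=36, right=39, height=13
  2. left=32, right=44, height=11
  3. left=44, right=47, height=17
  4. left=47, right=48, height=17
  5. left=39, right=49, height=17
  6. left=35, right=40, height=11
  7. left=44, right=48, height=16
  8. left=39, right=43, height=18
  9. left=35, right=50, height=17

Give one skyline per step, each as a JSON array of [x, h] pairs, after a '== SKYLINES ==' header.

== SKYLINES ==
[[36,13],[39,0]]
[[32,11],[36,13],[39,11],[44,0]]
[[32,11],[36,13],[39,11],[44,17],[47,0]]
[[32,11],[36,13],[39,11],[44,17],[48,0]]
[[32,11],[36,13],[39,17],[49,0]]
[[32,11],[36,13],[39,17],[49,0]]
[[32,11],[36,13],[39,17],[49,0]]
[[32,11],[36,13],[39,18],[43,17],[49,0]]
[[32,11],[35,17],[39,18],[43,17],[50,0]]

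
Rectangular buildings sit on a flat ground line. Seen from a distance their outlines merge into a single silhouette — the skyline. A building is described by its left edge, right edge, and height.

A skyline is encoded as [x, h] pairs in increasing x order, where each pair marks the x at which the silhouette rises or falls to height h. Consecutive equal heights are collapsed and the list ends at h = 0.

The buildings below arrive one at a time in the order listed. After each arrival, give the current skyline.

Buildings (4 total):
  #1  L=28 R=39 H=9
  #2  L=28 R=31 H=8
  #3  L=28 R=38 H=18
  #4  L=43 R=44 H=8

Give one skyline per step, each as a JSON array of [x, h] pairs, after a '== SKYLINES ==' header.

== SKYLINES ==
[[28,9],[39,0]]
[[28,9],[39,0]]
[[28,18],[38,9],[39,0]]
[[28,18],[38,9],[39,0],[43,8],[44,0]]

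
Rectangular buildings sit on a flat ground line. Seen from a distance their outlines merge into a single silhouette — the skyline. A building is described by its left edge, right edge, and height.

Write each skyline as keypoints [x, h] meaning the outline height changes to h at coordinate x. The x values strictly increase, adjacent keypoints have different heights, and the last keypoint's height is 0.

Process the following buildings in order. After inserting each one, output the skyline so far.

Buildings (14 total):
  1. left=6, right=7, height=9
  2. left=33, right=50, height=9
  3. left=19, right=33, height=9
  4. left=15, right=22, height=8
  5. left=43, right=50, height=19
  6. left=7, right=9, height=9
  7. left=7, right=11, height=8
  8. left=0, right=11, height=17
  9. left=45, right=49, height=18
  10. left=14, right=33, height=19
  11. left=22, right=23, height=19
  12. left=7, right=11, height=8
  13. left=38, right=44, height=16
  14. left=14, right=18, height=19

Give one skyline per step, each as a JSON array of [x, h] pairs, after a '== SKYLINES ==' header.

== SKYLINES ==
[[6,9],[7,0]]
[[6,9],[7,0],[33,9],[50,0]]
[[6,9],[7,0],[19,9],[50,0]]
[[6,9],[7,0],[15,8],[19,9],[50,0]]
[[6,9],[7,0],[15,8],[19,9],[43,19],[50,0]]
[[6,9],[9,0],[15,8],[19,9],[43,19],[50,0]]
[[6,9],[9,8],[11,0],[15,8],[19,9],[43,19],[50,0]]
[[0,17],[11,0],[15,8],[19,9],[43,19],[50,0]]
[[0,17],[11,0],[15,8],[19,9],[43,19],[50,0]]
[[0,17],[11,0],[14,19],[33,9],[43,19],[50,0]]
[[0,17],[11,0],[14,19],[33,9],[43,19],[50,0]]
[[0,17],[11,0],[14,19],[33,9],[43,19],[50,0]]
[[0,17],[11,0],[14,19],[33,9],[38,16],[43,19],[50,0]]
[[0,17],[11,0],[14,19],[33,9],[38,16],[43,19],[50,0]]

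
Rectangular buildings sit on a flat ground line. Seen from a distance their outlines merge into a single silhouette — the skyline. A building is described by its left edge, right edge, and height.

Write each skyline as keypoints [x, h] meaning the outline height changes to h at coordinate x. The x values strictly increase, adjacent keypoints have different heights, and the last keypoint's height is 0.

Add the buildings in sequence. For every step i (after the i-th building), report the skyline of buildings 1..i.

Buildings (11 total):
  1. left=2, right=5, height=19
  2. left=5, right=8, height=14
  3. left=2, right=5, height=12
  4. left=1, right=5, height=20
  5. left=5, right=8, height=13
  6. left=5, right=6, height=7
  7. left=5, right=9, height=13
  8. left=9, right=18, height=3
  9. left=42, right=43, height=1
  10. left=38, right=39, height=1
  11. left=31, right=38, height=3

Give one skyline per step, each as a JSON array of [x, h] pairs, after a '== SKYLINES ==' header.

== SKYLINES ==
[[2,19],[5,0]]
[[2,19],[5,14],[8,0]]
[[2,19],[5,14],[8,0]]
[[1,20],[5,14],[8,0]]
[[1,20],[5,14],[8,0]]
[[1,20],[5,14],[8,0]]
[[1,20],[5,14],[8,13],[9,0]]
[[1,20],[5,14],[8,13],[9,3],[18,0]]
[[1,20],[5,14],[8,13],[9,3],[18,0],[42,1],[43,0]]
[[1,20],[5,14],[8,13],[9,3],[18,0],[38,1],[39,0],[42,1],[43,0]]
[[1,20],[5,14],[8,13],[9,3],[18,0],[31,3],[38,1],[39,0],[42,1],[43,0]]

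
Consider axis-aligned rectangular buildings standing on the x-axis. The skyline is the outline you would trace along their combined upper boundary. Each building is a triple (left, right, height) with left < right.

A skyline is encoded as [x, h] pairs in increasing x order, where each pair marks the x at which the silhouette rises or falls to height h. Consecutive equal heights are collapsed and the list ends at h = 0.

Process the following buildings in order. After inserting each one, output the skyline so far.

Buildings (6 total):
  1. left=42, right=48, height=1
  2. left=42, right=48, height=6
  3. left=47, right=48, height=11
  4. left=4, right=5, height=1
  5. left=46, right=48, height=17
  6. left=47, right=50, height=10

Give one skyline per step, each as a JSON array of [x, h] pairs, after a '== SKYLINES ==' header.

== SKYLINES ==
[[42,1],[48,0]]
[[42,6],[48,0]]
[[42,6],[47,11],[48,0]]
[[4,1],[5,0],[42,6],[47,11],[48,0]]
[[4,1],[5,0],[42,6],[46,17],[48,0]]
[[4,1],[5,0],[42,6],[46,17],[48,10],[50,0]]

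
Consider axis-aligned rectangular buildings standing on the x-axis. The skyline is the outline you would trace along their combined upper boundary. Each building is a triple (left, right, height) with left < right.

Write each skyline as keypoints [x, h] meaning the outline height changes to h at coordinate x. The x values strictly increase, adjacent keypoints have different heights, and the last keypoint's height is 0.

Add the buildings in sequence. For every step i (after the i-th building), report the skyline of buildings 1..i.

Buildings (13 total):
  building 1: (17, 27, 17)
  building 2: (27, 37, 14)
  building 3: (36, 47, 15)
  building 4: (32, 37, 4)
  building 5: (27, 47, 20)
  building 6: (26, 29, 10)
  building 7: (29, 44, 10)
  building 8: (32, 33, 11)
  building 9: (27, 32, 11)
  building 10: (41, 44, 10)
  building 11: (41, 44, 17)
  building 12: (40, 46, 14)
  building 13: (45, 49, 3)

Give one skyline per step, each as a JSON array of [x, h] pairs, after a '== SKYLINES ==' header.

== SKYLINES ==
[[17,17],[27,0]]
[[17,17],[27,14],[37,0]]
[[17,17],[27,14],[36,15],[47,0]]
[[17,17],[27,14],[36,15],[47,0]]
[[17,17],[27,20],[47,0]]
[[17,17],[27,20],[47,0]]
[[17,17],[27,20],[47,0]]
[[17,17],[27,20],[47,0]]
[[17,17],[27,20],[47,0]]
[[17,17],[27,20],[47,0]]
[[17,17],[27,20],[47,0]]
[[17,17],[27,20],[47,0]]
[[17,17],[27,20],[47,3],[49,0]]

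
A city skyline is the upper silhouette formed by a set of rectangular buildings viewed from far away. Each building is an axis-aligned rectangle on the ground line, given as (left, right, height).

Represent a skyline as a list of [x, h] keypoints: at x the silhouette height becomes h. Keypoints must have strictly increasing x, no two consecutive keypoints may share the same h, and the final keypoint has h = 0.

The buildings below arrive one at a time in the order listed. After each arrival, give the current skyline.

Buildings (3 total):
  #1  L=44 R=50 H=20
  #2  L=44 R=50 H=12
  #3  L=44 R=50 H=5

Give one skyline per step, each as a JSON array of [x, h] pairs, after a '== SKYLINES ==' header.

== SKYLINES ==
[[44,20],[50,0]]
[[44,20],[50,0]]
[[44,20],[50,0]]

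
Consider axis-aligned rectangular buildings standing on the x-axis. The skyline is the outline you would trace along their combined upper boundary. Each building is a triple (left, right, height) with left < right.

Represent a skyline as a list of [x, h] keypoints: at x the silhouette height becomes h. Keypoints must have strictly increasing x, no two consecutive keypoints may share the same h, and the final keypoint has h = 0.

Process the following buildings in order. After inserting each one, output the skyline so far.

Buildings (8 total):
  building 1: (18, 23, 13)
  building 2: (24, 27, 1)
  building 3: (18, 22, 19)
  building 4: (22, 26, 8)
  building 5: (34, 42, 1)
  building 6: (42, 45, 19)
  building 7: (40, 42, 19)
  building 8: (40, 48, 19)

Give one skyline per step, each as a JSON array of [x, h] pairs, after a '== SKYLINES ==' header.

== SKYLINES ==
[[18,13],[23,0]]
[[18,13],[23,0],[24,1],[27,0]]
[[18,19],[22,13],[23,0],[24,1],[27,0]]
[[18,19],[22,13],[23,8],[26,1],[27,0]]
[[18,19],[22,13],[23,8],[26,1],[27,0],[34,1],[42,0]]
[[18,19],[22,13],[23,8],[26,1],[27,0],[34,1],[42,19],[45,0]]
[[18,19],[22,13],[23,8],[26,1],[27,0],[34,1],[40,19],[45,0]]
[[18,19],[22,13],[23,8],[26,1],[27,0],[34,1],[40,19],[48,0]]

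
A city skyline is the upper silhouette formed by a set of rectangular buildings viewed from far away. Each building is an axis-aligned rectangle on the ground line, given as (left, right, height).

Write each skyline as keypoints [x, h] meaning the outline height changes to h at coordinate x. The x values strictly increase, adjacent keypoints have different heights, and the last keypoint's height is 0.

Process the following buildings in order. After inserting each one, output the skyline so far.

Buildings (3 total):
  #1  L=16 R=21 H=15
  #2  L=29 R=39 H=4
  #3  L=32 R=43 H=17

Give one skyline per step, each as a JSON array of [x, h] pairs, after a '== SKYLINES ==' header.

== SKYLINES ==
[[16,15],[21,0]]
[[16,15],[21,0],[29,4],[39,0]]
[[16,15],[21,0],[29,4],[32,17],[43,0]]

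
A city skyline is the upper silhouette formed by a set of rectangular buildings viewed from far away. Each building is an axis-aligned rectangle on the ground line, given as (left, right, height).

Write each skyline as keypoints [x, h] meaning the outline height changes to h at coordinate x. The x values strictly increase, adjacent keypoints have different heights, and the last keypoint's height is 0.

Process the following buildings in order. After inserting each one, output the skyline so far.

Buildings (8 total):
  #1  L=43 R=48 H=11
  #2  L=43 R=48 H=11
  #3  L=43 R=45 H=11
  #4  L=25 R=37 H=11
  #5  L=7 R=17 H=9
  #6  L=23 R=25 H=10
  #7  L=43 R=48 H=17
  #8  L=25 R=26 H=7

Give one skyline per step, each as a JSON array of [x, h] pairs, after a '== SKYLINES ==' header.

== SKYLINES ==
[[43,11],[48,0]]
[[43,11],[48,0]]
[[43,11],[48,0]]
[[25,11],[37,0],[43,11],[48,0]]
[[7,9],[17,0],[25,11],[37,0],[43,11],[48,0]]
[[7,9],[17,0],[23,10],[25,11],[37,0],[43,11],[48,0]]
[[7,9],[17,0],[23,10],[25,11],[37,0],[43,17],[48,0]]
[[7,9],[17,0],[23,10],[25,11],[37,0],[43,17],[48,0]]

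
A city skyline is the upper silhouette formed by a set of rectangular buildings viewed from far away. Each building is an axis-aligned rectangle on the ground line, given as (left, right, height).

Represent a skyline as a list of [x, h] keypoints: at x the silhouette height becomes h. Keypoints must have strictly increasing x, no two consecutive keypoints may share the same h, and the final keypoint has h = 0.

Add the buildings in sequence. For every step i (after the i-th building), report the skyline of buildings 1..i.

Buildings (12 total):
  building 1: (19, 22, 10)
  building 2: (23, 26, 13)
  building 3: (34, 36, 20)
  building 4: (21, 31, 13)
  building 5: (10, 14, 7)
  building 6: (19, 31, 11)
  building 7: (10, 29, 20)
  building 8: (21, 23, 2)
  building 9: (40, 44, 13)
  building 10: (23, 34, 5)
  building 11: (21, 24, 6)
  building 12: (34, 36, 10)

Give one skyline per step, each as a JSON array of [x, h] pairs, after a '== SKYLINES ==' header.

== SKYLINES ==
[[19,10],[22,0]]
[[19,10],[22,0],[23,13],[26,0]]
[[19,10],[22,0],[23,13],[26,0],[34,20],[36,0]]
[[19,10],[21,13],[31,0],[34,20],[36,0]]
[[10,7],[14,0],[19,10],[21,13],[31,0],[34,20],[36,0]]
[[10,7],[14,0],[19,11],[21,13],[31,0],[34,20],[36,0]]
[[10,20],[29,13],[31,0],[34,20],[36,0]]
[[10,20],[29,13],[31,0],[34,20],[36,0]]
[[10,20],[29,13],[31,0],[34,20],[36,0],[40,13],[44,0]]
[[10,20],[29,13],[31,5],[34,20],[36,0],[40,13],[44,0]]
[[10,20],[29,13],[31,5],[34,20],[36,0],[40,13],[44,0]]
[[10,20],[29,13],[31,5],[34,20],[36,0],[40,13],[44,0]]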